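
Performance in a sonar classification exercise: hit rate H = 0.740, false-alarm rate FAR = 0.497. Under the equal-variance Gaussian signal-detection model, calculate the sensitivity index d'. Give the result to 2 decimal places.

Φ⁻¹(0.740) = 0.643, Φ⁻¹(0.497) = -0.008
d' = z(H) − z(FA) = 0.643 − (-0.008) = 0.651

d' = 0.65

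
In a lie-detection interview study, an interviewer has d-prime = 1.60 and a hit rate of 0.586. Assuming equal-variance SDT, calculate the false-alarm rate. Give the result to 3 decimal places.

z(hit rate) = z(0.586) = 0.2173
z(FA) = z(H) − d' = 0.2173 − 1.60 = -1.3827
false-alarm rate = Φ(-1.3827) = 0.0834

false-alarm rate = 0.083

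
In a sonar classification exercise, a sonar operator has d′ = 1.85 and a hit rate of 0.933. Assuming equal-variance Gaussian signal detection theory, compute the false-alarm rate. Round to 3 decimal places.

z(hit rate) = z(0.933) = 1.4985
z(FA) = z(H) − d' = 1.4985 − 1.85 = -0.3515
false-alarm rate = Φ(-0.3515) = 0.3626

false-alarm rate = 0.363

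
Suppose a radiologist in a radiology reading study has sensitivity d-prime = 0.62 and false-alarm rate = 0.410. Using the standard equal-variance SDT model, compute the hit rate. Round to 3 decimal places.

hit rate = 0.653

z(false-alarm rate) = z(0.410) = -0.2275
z(H) = z(FA) + d' = -0.2275 + 0.62 = 0.3925
hit rate = Φ(0.3925) = 0.6527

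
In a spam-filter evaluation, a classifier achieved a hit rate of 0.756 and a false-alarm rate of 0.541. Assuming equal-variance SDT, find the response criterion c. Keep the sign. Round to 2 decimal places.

c = -0.40

z(H) = z(0.756) = 0.6935
z(FA) = z(0.541) = 0.1030
c = −½·[z(H) + z(FA)] = −0.5 × (0.6935 + 0.1030) = -0.39825
c < 0: the classifier has a liberal response bias.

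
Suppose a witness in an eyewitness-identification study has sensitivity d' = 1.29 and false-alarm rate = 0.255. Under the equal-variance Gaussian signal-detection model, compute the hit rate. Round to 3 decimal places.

hit rate = 0.736

z(false-alarm rate) = z(0.255) = -0.6588
z(H) = z(FA) + d' = -0.6588 + 1.29 = 0.6312
hit rate = Φ(0.6312) = 0.7360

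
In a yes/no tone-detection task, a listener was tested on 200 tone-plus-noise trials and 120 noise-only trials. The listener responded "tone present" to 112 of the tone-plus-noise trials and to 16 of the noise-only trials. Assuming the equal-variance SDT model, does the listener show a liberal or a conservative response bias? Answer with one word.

z(H) = 0.151, z(FA) = -1.111
c = −½·(z(H) + z(FA)) = 0.480
c > 0 → conservative criterion (biased toward responding “no”).

conservative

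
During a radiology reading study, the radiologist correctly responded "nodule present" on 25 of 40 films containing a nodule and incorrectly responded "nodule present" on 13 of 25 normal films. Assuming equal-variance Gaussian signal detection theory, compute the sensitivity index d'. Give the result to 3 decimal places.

H = 25/40 = 0.6250
FA = 13/25 = 0.5200
Φ⁻¹(0.6250) = 0.3186, Φ⁻¹(0.5200) = 0.0502
d' = z(H) − z(FA) = 0.3186 − 0.0502 = 0.2684

d' = 0.268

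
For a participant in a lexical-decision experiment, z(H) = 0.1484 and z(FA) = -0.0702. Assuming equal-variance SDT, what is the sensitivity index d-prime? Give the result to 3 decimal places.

d-prime = 0.219

d' = z(H) − z(FA) = 0.1484 − (-0.0702) = 0.2186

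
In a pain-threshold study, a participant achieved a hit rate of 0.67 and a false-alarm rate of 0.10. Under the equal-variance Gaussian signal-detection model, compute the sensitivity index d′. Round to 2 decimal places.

d′ = 1.72

z(H) = z(0.67) = 0.4399
z(FA) = z(0.10) = -1.2816
d' = z(H) − z(FA) = 0.4399 − (-1.2816) = 1.7215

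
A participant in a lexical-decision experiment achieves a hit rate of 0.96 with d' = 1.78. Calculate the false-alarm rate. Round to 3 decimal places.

false-alarm rate = 0.488

z(hit rate) = z(0.96) = 1.7507
z(FA) = z(H) − d' = 1.7507 − 1.78 = -0.0293
false-alarm rate = Φ(-0.0293) = 0.4883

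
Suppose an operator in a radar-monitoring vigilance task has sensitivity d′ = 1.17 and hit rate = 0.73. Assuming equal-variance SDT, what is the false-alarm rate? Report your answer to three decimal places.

false-alarm rate = 0.289

z(hit rate) = z(0.73) = 0.6128
z(FA) = z(H) − d' = 0.6128 − 1.17 = -0.5572
false-alarm rate = Φ(-0.5572) = 0.2887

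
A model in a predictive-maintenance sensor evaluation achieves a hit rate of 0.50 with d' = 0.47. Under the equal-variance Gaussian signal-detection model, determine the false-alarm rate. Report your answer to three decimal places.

false-alarm rate = 0.319

z(hit rate) = z(0.50) = 0.0000
z(FA) = z(H) − d' = 0.0000 − 0.47 = -0.4700
false-alarm rate = Φ(-0.4700) = 0.3192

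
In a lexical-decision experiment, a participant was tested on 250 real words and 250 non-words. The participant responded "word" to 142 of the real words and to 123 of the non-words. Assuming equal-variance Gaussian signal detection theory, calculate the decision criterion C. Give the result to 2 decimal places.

C = -0.08

H = 142/250 = 0.5680
FA = 123/250 = 0.4920
z(0.5680) = 0.171, z(0.4920) = -0.020
c = −½·[z(H) + z(FA)] = −0.5 × (0.171 + (-0.020)) = -0.0755
c < 0: the participant has a liberal response bias.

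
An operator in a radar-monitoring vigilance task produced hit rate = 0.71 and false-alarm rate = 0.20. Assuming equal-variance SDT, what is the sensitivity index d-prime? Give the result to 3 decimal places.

d-prime = 1.395

z(0.71) = 0.5534, z(0.20) = -0.8416
d' = z(H) − z(FA) = 0.5534 − (-0.8416) = 1.3950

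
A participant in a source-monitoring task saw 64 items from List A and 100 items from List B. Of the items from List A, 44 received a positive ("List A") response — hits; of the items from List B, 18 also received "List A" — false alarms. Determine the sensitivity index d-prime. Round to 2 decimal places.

H = 44/64 = 0.6875
FA = 18/100 = 0.1800
z(H) = 0.489
z(FA) = -0.915
d' = z(H) − z(FA) = 0.489 − (-0.915) = 1.404

d-prime = 1.40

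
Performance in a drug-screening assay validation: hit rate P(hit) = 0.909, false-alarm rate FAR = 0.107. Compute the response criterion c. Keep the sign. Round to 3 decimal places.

c = -0.046

Φ⁻¹(H) = Φ⁻¹(0.909) = 1.3346
Φ⁻¹(FA) = Φ⁻¹(0.107) = -1.2426
c = −½·[z(H) + z(FA)] = −0.5 × (1.3346 + (-1.2426)) = -0.0460
c < 0: the assay has a liberal response bias.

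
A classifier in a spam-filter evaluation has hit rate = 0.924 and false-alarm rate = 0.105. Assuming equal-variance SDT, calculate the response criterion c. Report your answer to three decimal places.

c = -0.089

z(H) = 1.4325
z(FA) = -1.2536
c = −½·[z(H) + z(FA)] = −0.5 × (1.4325 + (-1.2536)) = -0.08945
c < 0: the classifier has a liberal response bias.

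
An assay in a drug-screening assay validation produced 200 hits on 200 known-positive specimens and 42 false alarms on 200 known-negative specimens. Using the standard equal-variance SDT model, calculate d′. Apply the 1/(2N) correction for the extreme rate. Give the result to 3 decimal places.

d′ = 3.613

The hit rate is 200/200 = 1, so apply the 1/(2N) correction: H → 1 − 1/(2·200) = 0.99750.
z(H) = z(0.99750) = 2.8070
z(FA) = z(0.21000) = -0.8064
d' = 2.8070 − (-0.8064) = 3.6134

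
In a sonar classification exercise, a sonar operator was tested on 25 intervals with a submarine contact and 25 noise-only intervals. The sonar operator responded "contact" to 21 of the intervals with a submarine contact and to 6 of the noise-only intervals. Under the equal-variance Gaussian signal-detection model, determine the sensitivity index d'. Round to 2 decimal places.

d' = 1.70

H = 21/25 = 0.8400
FA = 6/25 = 0.2400
Φ⁻¹(0.8400) = 0.9945, Φ⁻¹(0.2400) = -0.7063
d' = z(H) − z(FA) = 0.9945 − (-0.7063) = 1.7008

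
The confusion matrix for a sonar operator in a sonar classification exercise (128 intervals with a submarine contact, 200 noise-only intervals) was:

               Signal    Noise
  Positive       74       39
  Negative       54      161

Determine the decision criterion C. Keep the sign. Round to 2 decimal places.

C = 0.33

H = 74/128 = 0.5781
FA = 39/200 = 0.1950
z(H) = z(0.5781) = 0.197
z(FA) = z(0.1950) = -0.860
c = −½·[z(H) + z(FA)] = −0.5 × (0.197 + (-0.860)) = 0.3315
c > 0: the sonar operator has a conservative response bias.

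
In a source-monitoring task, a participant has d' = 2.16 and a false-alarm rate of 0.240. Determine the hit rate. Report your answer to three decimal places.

hit rate = 0.927

z(false-alarm rate) = z(0.240) = -0.7063
z(H) = z(FA) + d' = -0.7063 + 2.16 = 1.4537
hit rate = Φ(1.4537) = 0.9270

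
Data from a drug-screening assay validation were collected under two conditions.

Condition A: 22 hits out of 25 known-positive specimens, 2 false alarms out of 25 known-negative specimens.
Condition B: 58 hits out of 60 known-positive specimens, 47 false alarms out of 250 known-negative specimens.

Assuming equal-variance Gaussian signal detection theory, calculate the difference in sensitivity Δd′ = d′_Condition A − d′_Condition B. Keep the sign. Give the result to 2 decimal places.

Δd′ = -0.14

Condition A: z(0.8800) = 1.175, z(0.0800) = -1.405, d' = 2.580
Condition B: z(0.9667) = 1.834, z(0.1880) = -0.885, d' = 2.719
Δd' = d'_Condition A − d'_Condition B = 2.580 − 2.719 = -0.139
Condition B has the higher sensitivity.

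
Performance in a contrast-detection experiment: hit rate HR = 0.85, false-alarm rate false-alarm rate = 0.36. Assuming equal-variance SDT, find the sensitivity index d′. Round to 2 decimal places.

d′ = 1.39

z(0.85) = 1.0364, z(0.36) = -0.3585
d' = z(H) − z(FA) = 1.0364 − (-0.3585) = 1.3949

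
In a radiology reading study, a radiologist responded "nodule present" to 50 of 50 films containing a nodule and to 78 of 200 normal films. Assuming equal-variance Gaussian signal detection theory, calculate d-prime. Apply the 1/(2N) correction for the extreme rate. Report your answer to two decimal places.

d-prime = 2.61

The hit rate is 50/50 = 1, so apply the 1/(2N) correction: H → 1 − 1/(2·50) = 0.99000.
z(H) = z(0.99000) = 2.326
z(FA) = z(0.39000) = -0.279
d' = 2.326 − (-0.279) = 2.605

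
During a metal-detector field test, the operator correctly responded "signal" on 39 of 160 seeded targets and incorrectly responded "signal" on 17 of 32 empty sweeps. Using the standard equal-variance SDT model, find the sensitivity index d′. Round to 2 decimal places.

d′ = -0.77

H = 39/160 = 0.2437
FA = 17/32 = 0.5312
z(H) = z(0.2437) = -0.6945
z(FA) = z(0.5312) = 0.0783
d' = z(H) − z(FA) = -0.6945 − 0.0783 = -0.7728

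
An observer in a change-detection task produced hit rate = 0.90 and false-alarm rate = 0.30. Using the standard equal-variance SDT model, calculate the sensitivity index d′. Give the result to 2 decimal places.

d′ = 1.81

Φ⁻¹(H) = Φ⁻¹(0.90) = 1.282
Φ⁻¹(FA) = Φ⁻¹(0.30) = -0.524
d' = z(H) − z(FA) = 1.282 − (-0.524) = 1.806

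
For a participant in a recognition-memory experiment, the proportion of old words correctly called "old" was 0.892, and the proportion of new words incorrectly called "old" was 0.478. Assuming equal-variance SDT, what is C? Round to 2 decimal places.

C = -0.59

z(0.892) = 1.237, z(0.478) = -0.055
c = −½·[z(H) + z(FA)] = −0.5 × (1.237 + (-0.055)) = -0.591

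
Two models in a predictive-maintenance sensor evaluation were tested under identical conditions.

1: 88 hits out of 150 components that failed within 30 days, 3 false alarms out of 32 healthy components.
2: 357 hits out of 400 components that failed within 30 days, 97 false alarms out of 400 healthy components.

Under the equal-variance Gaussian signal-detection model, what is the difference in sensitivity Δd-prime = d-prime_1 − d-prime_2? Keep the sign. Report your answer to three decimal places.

1: z(0.5867) = 0.2191, z(0.0938) = -1.3177, d' = 1.5368
2: z(0.8925) = 1.2399, z(0.2425) = -0.6983, d' = 1.9382
Δd' = d'_1 − d'_2 = 1.5368 − 1.9382 = -0.4014
2 has the higher sensitivity.

Δd-prime = -0.401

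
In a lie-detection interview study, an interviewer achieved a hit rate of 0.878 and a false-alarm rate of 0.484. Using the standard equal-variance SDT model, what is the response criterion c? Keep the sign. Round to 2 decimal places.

Φ⁻¹(H) = Φ⁻¹(0.878) = 1.1650
Φ⁻¹(FA) = Φ⁻¹(0.484) = -0.0401
c = −½·[z(H) + z(FA)] = −0.5 × (1.1650 + (-0.0401)) = -0.56245
c < 0: the interviewer has a liberal response bias.

c = -0.56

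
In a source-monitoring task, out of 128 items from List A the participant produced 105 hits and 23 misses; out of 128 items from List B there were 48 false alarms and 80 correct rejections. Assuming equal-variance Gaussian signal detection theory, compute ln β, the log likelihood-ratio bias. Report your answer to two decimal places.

ln β = -0.37

H = 105/128 = 0.8203
FA = 48/128 = 0.3750
z(0.8203) = 0.917, z(0.3750) = -0.319
ln β = −½·[z(H)² − z(FA)²] = −0.5 × (0.841 − 0.102) = -0.3695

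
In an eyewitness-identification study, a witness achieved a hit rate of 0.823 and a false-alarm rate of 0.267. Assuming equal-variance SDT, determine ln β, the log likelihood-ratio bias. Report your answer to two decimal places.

Φ⁻¹(H) = Φ⁻¹(0.823) = 0.927
Φ⁻¹(FA) = Φ⁻¹(0.267) = -0.622
ln β = −½·[z(H)² − z(FA)²] = −0.5 × (0.859 − 0.387) = -0.236

ln β = -0.24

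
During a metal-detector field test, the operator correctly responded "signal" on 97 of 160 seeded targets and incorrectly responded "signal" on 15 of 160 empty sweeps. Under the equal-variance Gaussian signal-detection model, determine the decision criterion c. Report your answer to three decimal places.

c = 0.524

H = 97/160 = 0.6062
FA = 15/160 = 0.0938
z(H) = 0.2694
z(FA) = -1.3177
c = −½·[z(H) + z(FA)] = −0.5 × (0.2694 + (-1.3177)) = 0.52415
c > 0: the operator has a conservative response bias.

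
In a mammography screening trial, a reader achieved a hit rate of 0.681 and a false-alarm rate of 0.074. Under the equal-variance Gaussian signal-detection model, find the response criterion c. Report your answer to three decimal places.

z(H) = z(0.681) = 0.4705
z(FA) = z(0.074) = -1.4466
c = −½·[z(H) + z(FA)] = −0.5 × (0.4705 + (-1.4466)) = 0.48805
c > 0: the reader has a conservative response bias.

c = 0.488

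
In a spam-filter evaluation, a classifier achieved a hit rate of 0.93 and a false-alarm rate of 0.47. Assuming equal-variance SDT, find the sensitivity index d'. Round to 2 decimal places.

z(0.93) = 1.4758, z(0.47) = -0.0753
d' = z(H) − z(FA) = 1.4758 − (-0.0753) = 1.5511

d' = 1.55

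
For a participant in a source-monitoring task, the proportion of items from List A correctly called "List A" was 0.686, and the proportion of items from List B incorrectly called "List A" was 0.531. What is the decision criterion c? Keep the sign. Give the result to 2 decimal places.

z(H) = 0.4845
z(FA) = 0.0778
c = −½·[z(H) + z(FA)] = −0.5 × (0.4845 + 0.0778) = -0.28115

c = -0.28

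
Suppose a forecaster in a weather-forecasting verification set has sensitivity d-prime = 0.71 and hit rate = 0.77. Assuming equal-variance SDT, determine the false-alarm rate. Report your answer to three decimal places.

false-alarm rate = 0.512

z(hit rate) = z(0.77) = 0.7388
z(FA) = z(H) − d' = 0.7388 − 0.71 = 0.0288
false-alarm rate = Φ(0.0288) = 0.5115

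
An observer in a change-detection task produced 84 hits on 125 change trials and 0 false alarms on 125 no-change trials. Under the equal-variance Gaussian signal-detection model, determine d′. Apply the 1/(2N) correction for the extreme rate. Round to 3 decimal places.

The false-alarm rate is 0/125 = 0, so apply the 1/(2N) correction: FA → 1/(2·125) = 0.00400.
z(H) = z(0.67200) = 0.4454
z(FA) = z(0.00400) = -2.6521
d' = 0.4454 − (-2.6521) = 3.0975

d′ = 3.098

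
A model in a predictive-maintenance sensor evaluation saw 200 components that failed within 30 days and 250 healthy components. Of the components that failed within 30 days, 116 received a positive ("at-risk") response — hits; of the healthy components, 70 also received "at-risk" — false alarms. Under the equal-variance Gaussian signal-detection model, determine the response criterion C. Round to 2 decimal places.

C = 0.19

H = 116/200 = 0.5800
FA = 70/250 = 0.2800
z(H) = 0.2019
z(FA) = -0.5828
c = −½·[z(H) + z(FA)] = −0.5 × (0.2019 + (-0.5828)) = 0.19045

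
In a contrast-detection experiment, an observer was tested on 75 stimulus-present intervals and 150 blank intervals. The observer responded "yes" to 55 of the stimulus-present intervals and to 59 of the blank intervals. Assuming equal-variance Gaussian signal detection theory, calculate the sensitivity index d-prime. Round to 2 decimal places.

d-prime = 0.89

H = 55/75 = 0.7333
FA = 59/150 = 0.3933
z(H) = z(0.7333) = 0.623
z(FA) = z(0.3933) = -0.271
d' = z(H) − z(FA) = 0.623 − (-0.271) = 0.894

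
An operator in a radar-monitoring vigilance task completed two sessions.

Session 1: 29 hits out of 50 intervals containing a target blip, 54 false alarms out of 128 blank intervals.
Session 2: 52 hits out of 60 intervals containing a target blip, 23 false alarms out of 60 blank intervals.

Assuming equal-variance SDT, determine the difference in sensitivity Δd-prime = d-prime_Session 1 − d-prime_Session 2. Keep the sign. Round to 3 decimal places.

Session 1: z(0.5800) = 0.2019, z(0.4219) = -0.1970, d' = 0.3989
Session 2: z(0.8667) = 1.1109, z(0.3833) = -0.2968, d' = 1.4077
Δd' = d'_Session 1 − d'_Session 2 = 0.3989 − 1.4077 = -1.0088
Session 2 has the higher sensitivity.

Δd-prime = -1.009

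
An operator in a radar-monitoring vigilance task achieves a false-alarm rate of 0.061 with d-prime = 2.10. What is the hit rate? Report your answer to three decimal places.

z(false-alarm rate) = z(0.061) = -1.5464
z(H) = z(FA) + d' = -1.5464 + 2.10 = 0.5536
hit rate = Φ(0.5536) = 0.7101

hit rate = 0.710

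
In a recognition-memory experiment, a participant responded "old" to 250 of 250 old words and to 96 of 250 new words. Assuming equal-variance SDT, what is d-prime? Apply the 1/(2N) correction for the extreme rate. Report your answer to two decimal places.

d-prime = 3.17

The hit rate is 250/250 = 1, so apply the 1/(2N) correction: H → 1 − 1/(2·250) = 0.99800.
z(H) = z(0.99800) = 2.878
z(FA) = z(0.38400) = -0.295
d' = 2.878 − (-0.295) = 3.173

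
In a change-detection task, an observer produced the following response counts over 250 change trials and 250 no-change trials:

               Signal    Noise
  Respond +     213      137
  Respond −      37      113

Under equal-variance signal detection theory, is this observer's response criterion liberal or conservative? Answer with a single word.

liberal

z(H) = 1.045, z(FA) = 0.121
c = −½·(z(H) + z(FA)) = -0.583
c < 0 → liberal criterion (biased toward responding “yes”).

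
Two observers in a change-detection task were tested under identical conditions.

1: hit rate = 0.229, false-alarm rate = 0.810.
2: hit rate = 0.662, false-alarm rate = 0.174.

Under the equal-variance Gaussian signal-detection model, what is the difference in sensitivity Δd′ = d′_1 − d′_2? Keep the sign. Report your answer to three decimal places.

Δd′ = -2.976

1: z(0.229) = -0.7421, z(0.810) = 0.8779, d' = -1.6200
2: z(0.662) = 0.4179, z(0.174) = -0.9385, d' = 1.3564
Δd' = d'_1 − d'_2 = -1.6200 − 1.3564 = -2.9764
2 has the higher sensitivity.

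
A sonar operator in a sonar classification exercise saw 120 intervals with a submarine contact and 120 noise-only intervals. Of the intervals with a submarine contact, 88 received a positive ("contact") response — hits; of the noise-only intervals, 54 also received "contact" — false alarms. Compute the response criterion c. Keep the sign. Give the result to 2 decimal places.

H = 88/120 = 0.7333
FA = 54/120 = 0.4500
z(H) = z(0.7333) = 0.6228
z(FA) = z(0.4500) = -0.1257
c = −½·[z(H) + z(FA)] = −0.5 × (0.6228 + (-0.1257)) = -0.24855

c = -0.25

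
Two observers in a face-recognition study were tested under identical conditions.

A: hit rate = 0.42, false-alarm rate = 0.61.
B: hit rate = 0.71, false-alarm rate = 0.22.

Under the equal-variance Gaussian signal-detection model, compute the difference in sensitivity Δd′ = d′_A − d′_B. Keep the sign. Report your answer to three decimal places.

Δd′ = -1.807

A: z(0.42) = -0.2019, z(0.61) = 0.2793, d' = -0.4812
B: z(0.71) = 0.5534, z(0.22) = -0.7722, d' = 1.3256
Δd' = d'_A − d'_B = -0.4812 − 1.3256 = -1.8068
B has the higher sensitivity.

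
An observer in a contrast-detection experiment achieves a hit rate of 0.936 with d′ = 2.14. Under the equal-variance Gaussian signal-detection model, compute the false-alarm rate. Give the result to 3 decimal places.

z(hit rate) = z(0.936) = 1.5220
z(FA) = z(H) − d' = 1.5220 − 2.14 = -0.6180
false-alarm rate = Φ(-0.6180) = 0.2683

false-alarm rate = 0.268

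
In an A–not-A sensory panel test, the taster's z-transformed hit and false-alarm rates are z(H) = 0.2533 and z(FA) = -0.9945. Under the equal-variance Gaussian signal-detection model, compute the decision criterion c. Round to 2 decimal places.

c = 0.37

c = −½·[z(H) + z(FA)] = −½·(0.2533 + (-0.9945)) = 0.3706
c > 0: the taster has a conservative response bias.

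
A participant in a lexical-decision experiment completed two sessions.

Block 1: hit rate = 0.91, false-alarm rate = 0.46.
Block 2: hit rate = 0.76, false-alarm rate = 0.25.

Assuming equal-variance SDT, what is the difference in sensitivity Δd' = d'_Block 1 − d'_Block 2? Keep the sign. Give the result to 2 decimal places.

Δd' = 0.06

Block 1: z(0.91) = 1.341, z(0.46) = -0.100, d' = 1.441
Block 2: z(0.76) = 0.706, z(0.25) = -0.674, d' = 1.380
Δd' = d'_Block 1 − d'_Block 2 = 1.441 − 1.380 = 0.061
Block 1 has the higher sensitivity.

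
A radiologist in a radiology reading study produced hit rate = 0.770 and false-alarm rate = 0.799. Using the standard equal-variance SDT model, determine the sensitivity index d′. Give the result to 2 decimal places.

z(H) = 0.739
z(FA) = 0.838
d' = z(H) − z(FA) = 0.739 − 0.838 = -0.099

d′ = -0.10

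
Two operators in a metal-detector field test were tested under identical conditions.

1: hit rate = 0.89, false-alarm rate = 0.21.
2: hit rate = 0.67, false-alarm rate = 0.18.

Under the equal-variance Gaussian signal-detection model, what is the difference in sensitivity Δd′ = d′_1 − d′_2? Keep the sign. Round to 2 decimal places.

Δd′ = 0.68

1: z(0.89) = 1.227, z(0.21) = -0.806, d' = 2.033
2: z(0.67) = 0.440, z(0.18) = -0.915, d' = 1.355
Δd' = d'_1 − d'_2 = 2.033 − 1.355 = 0.678
1 has the higher sensitivity.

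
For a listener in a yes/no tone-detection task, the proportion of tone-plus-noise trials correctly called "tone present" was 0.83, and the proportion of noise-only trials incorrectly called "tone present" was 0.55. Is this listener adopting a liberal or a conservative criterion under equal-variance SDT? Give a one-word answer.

z(H) = 0.954, z(FA) = 0.126
c = −½·(z(H) + z(FA)) = -0.540
c < 0 → liberal criterion (biased toward responding “yes”).

liberal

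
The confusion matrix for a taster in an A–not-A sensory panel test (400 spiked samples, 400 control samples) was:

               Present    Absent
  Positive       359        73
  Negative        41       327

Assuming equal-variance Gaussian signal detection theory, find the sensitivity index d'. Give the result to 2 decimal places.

d' = 2.17

H = 359/400 = 0.8975
FA = 73/400 = 0.1825
Φ⁻¹(H) = Φ⁻¹(0.8975) = 1.2674
Φ⁻¹(FA) = Φ⁻¹(0.1825) = -0.9059
d' = z(H) − z(FA) = 1.2674 − (-0.9059) = 2.1733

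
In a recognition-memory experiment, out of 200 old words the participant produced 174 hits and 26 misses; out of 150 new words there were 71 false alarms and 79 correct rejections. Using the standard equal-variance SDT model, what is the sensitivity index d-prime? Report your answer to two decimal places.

d-prime = 1.19

H = 174/200 = 0.8700
FA = 71/150 = 0.4733
z(H) = z(0.8700) = 1.126
z(FA) = z(0.4733) = -0.067
d' = z(H) − z(FA) = 1.126 − (-0.067) = 1.193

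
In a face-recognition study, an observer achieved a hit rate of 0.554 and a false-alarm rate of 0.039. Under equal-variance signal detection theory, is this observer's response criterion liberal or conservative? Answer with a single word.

conservative

z(H) = 0.136, z(FA) = -1.762
c = −½·(z(H) + z(FA)) = 0.813
c > 0 → conservative criterion (biased toward responding “no”).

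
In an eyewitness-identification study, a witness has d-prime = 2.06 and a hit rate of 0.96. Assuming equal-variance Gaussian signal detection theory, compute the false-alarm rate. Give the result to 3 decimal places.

false-alarm rate = 0.379

z(hit rate) = z(0.96) = 1.7507
z(FA) = z(H) − d' = 1.7507 − 2.06 = -0.3093
false-alarm rate = Φ(-0.3093) = 0.3785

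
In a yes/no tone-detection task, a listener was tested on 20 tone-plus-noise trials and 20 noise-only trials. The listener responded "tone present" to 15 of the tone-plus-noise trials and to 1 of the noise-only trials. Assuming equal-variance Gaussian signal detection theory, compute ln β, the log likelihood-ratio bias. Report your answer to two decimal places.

ln β = 1.13

H = 15/20 = 0.7500
FA = 1/20 = 0.0500
Φ⁻¹(H) = 0.674
Φ⁻¹(FA) = -1.645
ln β = −½·[z(H)² − z(FA)²] = −0.5 × (0.454 − 2.706) = 1.126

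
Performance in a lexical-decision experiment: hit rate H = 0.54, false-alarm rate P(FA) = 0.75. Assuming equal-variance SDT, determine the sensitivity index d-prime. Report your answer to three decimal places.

d-prime = -0.574

z(H) = z(0.54) = 0.1004
z(FA) = z(0.75) = 0.6745
d' = z(H) − z(FA) = 0.1004 − 0.6745 = -0.5741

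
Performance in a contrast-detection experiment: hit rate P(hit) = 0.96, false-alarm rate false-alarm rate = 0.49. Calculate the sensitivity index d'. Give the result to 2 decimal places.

z(H) = 1.7507
z(FA) = -0.0251
d' = z(H) − z(FA) = 1.7507 − (-0.0251) = 1.7758

d' = 1.78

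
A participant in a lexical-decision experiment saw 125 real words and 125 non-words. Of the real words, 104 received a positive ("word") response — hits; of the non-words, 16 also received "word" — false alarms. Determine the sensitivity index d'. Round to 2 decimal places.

d' = 2.10

H = 104/125 = 0.8320
FA = 16/125 = 0.1280
z(H) = z(0.8320) = 0.962
z(FA) = z(0.1280) = -1.136
d' = z(H) − z(FA) = 0.962 − (-1.136) = 2.098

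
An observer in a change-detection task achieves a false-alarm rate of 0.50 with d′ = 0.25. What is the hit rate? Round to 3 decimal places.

hit rate = 0.599

z(false-alarm rate) = z(0.50) = 0.0000
z(H) = z(FA) + d' = 0.0000 + 0.25 = 0.2500
hit rate = Φ(0.2500) = 0.5987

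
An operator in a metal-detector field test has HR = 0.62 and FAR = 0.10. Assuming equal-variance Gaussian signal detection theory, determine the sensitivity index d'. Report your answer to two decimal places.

z(0.62) = 0.3055, z(0.10) = -1.2816
d' = z(H) − z(FA) = 0.3055 − (-1.2816) = 1.5871

d' = 1.59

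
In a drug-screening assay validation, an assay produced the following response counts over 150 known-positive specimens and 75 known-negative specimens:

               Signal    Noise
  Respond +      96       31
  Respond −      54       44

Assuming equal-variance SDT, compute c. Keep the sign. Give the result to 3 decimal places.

c = -0.070

H = 96/150 = 0.6400
FA = 31/75 = 0.4133
Φ⁻¹(0.6400) = 0.3585, Φ⁻¹(0.4133) = -0.2191
c = −½·[z(H) + z(FA)] = −0.5 × (0.3585 + (-0.2191)) = -0.0697
c < 0: the assay has a liberal response bias.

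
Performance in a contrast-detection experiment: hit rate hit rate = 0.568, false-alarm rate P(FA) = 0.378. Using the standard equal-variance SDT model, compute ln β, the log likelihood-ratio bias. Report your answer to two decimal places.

ln β = 0.03

z(H) = z(0.568) = 0.171
z(FA) = z(0.378) = -0.311
ln β = −½·[z(H)² − z(FA)²] = −0.5 × (0.029 − 0.097) = 0.034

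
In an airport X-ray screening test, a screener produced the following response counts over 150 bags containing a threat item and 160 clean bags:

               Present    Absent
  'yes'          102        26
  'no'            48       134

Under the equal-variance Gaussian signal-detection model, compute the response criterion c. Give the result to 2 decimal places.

c = 0.26

H = 102/150 = 0.6800
FA = 26/160 = 0.1625
Φ⁻¹(0.6800) = 0.468, Φ⁻¹(0.1625) = -0.984
c = −½·[z(H) + z(FA)] = −0.5 × (0.468 + (-0.984)) = 0.258
c > 0: the screener has a conservative response bias.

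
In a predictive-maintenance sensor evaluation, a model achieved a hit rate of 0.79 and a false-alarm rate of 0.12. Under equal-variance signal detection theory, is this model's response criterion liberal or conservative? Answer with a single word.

conservative

z(H) = 0.806, z(FA) = -1.175
c = −½·(z(H) + z(FA)) = 0.1845
c > 0 → conservative criterion (biased toward responding “no”).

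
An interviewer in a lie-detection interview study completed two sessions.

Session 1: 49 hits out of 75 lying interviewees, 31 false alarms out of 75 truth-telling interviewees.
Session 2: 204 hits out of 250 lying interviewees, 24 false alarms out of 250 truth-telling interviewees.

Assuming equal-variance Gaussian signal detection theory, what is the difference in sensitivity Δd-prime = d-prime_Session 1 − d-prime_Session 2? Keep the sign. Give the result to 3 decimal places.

Δd-prime = -1.592

Session 1: z(0.6533) = 0.3942, z(0.4133) = -0.2191, d' = 0.6133
Session 2: z(0.8160) = 0.9002, z(0.0960) = -1.3047, d' = 2.2049
Δd' = d'_Session 1 − d'_Session 2 = 0.6133 − 2.2049 = -1.5916
Session 2 has the higher sensitivity.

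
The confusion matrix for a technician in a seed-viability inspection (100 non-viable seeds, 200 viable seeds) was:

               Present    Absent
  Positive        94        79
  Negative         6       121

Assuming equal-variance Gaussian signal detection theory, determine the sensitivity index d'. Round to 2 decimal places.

d' = 1.82

H = 94/100 = 0.9400
FA = 79/200 = 0.3950
Φ⁻¹(0.9400) = 1.5548, Φ⁻¹(0.3950) = -0.2663
d' = z(H) − z(FA) = 1.5548 − (-0.2663) = 1.8211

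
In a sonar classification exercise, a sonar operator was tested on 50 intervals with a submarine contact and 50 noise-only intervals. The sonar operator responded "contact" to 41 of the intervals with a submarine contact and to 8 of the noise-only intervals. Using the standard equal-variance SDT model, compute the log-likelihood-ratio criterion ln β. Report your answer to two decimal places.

H = 41/50 = 0.8200
FA = 8/50 = 0.1600
Φ⁻¹(H) = Φ⁻¹(0.8200) = 0.915
Φ⁻¹(FA) = Φ⁻¹(0.1600) = -0.994
ln β = −½·[z(H)² − z(FA)²] = −0.5 × (0.837 − 0.988) = 0.0755

ln β = 0.08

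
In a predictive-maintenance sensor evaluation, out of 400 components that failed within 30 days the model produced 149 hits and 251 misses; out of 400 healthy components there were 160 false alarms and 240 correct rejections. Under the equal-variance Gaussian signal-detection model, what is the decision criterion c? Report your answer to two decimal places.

c = 0.29

H = 149/400 = 0.3725
FA = 160/400 = 0.4000
z(H) = z(0.3725) = -0.325
z(FA) = z(0.4000) = -0.253
c = −½·[z(H) + z(FA)] = −0.5 × (-0.325 + (-0.253)) = 0.289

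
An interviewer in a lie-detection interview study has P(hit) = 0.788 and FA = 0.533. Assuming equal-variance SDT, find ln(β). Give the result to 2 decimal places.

ln β = -0.32

z(H) = z(0.788) = 0.800
z(FA) = z(0.533) = 0.083
ln β = −½·[z(H)² − z(FA)²] = −0.5 × (0.640 − 0.007) = -0.3165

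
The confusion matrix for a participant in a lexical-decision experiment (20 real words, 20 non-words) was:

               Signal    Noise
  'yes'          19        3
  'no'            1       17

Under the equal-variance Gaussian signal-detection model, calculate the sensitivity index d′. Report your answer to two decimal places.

H = 19/20 = 0.9500
FA = 3/20 = 0.1500
z(H) = z(0.9500) = 1.645
z(FA) = z(0.1500) = -1.036
d' = z(H) − z(FA) = 1.645 − (-1.036) = 2.681

d′ = 2.68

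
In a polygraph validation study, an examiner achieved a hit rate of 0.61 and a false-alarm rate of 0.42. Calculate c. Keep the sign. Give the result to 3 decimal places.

c = -0.039

Φ⁻¹(H) = 0.2793
Φ⁻¹(FA) = -0.2019
c = −½·[z(H) + z(FA)] = −0.5 × (0.2793 + (-0.2019)) = -0.0387
c < 0: the examiner has a liberal response bias.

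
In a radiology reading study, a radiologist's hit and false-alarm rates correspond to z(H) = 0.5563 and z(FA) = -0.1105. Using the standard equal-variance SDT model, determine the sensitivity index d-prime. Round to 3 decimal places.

d' = z(H) − z(FA) = 0.5563 − (-0.1105) = 0.6668

d-prime = 0.667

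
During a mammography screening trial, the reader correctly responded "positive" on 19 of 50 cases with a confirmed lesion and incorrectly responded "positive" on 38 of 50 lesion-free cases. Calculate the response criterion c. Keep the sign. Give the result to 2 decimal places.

c = -0.20

H = 19/50 = 0.3800
FA = 38/50 = 0.7600
Φ⁻¹(H) = -0.3055
Φ⁻¹(FA) = 0.7063
c = −½·[z(H) + z(FA)] = −0.5 × (-0.3055 + 0.7063) = -0.2004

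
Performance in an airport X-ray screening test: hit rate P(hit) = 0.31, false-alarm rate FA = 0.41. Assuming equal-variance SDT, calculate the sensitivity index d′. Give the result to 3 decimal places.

z(H) = -0.4959
z(FA) = -0.2275
d' = z(H) − z(FA) = -0.4959 − (-0.2275) = -0.2684

d′ = -0.268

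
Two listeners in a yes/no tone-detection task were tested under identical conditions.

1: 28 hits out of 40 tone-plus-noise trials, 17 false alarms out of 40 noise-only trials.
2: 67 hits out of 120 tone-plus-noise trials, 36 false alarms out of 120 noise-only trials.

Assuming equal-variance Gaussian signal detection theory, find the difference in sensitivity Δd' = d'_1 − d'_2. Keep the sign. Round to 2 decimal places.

1: z(0.7000) = 0.524, z(0.4250) = -0.189, d' = 0.713
2: z(0.5583) = 0.147, z(0.3000) = -0.524, d' = 0.671
Δd' = d'_1 − d'_2 = 0.713 − 0.671 = 0.042
1 has the higher sensitivity.

Δd' = 0.04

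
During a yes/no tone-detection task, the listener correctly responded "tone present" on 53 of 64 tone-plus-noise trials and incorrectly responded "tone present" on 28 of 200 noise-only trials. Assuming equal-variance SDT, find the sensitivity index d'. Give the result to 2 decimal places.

H = 53/64 = 0.8281
FA = 28/200 = 0.1400
Φ⁻¹(H) = Φ⁻¹(0.8281) = 0.9467
Φ⁻¹(FA) = Φ⁻¹(0.1400) = -1.0803
d' = z(H) − z(FA) = 0.9467 − (-1.0803) = 2.0270

d' = 2.03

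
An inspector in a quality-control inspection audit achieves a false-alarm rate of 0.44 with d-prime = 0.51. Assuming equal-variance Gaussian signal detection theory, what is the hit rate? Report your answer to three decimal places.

hit rate = 0.640

z(false-alarm rate) = z(0.44) = -0.1510
z(H) = z(FA) + d' = -0.1510 + 0.51 = 0.3590
hit rate = Φ(0.3590) = 0.6402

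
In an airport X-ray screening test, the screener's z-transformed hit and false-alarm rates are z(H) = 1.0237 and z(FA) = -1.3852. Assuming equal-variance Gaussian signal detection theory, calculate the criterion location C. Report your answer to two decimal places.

C = 0.18

c = −½·[z(H) + z(FA)] = −½·(1.0237 + (-1.3852)) = 0.18075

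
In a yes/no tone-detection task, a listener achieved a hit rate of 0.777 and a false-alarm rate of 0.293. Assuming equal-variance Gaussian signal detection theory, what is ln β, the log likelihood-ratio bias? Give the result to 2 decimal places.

z(0.777) = 0.762, z(0.293) = -0.545
ln β = −½·[z(H)² − z(FA)²] = −0.5 × (0.581 − 0.297) = -0.142

ln β = -0.14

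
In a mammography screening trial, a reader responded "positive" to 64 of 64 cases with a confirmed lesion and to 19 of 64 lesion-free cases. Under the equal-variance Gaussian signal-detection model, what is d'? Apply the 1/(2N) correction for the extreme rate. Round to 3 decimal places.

The hit rate is 64/64 = 1, so apply the 1/(2N) correction: H → 1 − 1/(2·64) = 0.99219.
z(H) = z(0.99219) = 2.4177
z(FA) = z(0.29688) = -0.5334
d' = 2.4177 − (-0.5334) = 2.9511

d' = 2.951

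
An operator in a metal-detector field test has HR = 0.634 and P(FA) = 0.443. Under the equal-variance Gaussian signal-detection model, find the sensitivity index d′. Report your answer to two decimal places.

z(H) = 0.3425
z(FA) = -0.1434
d' = z(H) − z(FA) = 0.3425 − (-0.1434) = 0.4859

d′ = 0.49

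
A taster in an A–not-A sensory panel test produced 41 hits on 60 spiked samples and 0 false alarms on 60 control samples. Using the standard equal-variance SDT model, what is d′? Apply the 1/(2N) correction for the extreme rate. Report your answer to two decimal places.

d′ = 2.87

The false-alarm rate is 0/60 = 0, so apply the 1/(2N) correction: FA → 1/(2·60) = 0.00833.
z(H) = z(0.68333) = 0.477
z(FA) = z(0.00833) = -2.394
d' = 0.477 − (-2.394) = 2.871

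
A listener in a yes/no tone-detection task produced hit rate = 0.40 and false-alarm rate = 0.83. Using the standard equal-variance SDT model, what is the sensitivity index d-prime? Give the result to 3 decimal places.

Φ⁻¹(H) = -0.2533
Φ⁻¹(FA) = 0.9542
d' = z(H) − z(FA) = -0.2533 − 0.9542 = -1.2075

d-prime = -1.208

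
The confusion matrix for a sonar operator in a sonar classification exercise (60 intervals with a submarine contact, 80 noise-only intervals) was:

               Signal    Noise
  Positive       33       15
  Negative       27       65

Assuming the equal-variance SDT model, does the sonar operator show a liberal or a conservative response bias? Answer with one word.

conservative

z(H) = 0.126, z(FA) = -0.887
c = −½·(z(H) + z(FA)) = 0.3805
c > 0 → conservative criterion (biased toward responding “no”).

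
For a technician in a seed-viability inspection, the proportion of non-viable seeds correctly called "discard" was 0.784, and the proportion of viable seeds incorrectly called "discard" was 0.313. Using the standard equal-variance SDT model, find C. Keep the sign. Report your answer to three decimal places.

C = -0.149

Φ⁻¹(H) = Φ⁻¹(0.784) = 0.7858
Φ⁻¹(FA) = Φ⁻¹(0.313) = -0.4874
c = −½·[z(H) + z(FA)] = −0.5 × (0.7858 + (-0.4874)) = -0.1492
c < 0: the technician has a liberal response bias.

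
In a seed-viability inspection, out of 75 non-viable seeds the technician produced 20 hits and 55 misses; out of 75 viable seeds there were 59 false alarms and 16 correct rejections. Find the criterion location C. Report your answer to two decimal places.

C = -0.09

H = 20/75 = 0.2667
FA = 59/75 = 0.7867
z(H) = -0.623
z(FA) = 0.795
c = −½·[z(H) + z(FA)] = −0.5 × (-0.623 + 0.795) = -0.086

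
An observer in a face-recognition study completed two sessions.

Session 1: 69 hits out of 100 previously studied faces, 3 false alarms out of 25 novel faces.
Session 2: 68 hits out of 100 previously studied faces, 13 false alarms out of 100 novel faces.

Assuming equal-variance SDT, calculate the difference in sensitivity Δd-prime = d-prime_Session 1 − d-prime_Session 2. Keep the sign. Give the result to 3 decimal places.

Session 1: z(0.6900) = 0.4959, z(0.1200) = -1.1750, d' = 1.6709
Session 2: z(0.6800) = 0.4677, z(0.1300) = -1.1264, d' = 1.5941
Δd' = d'_Session 1 − d'_Session 2 = 1.6709 − 1.5941 = 0.0768
Session 1 has the higher sensitivity.

Δd-prime = 0.077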